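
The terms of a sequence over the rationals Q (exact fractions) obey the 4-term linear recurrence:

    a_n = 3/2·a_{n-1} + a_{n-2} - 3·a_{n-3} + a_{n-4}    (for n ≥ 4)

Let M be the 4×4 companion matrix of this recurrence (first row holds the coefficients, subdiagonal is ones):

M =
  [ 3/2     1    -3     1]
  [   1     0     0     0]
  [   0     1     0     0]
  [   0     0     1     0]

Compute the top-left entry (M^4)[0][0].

(M^4)[0][0] is the top entry after applying M 4 times to the unit state (1, 0, 0, 0). Equivalently it is h_{7} for the auxiliary sequence (h_n) obeying the same recurrence with h_3 = 1 and h_i = 0 for 0 ≤ i < 3:
h_4 = 3/2·1 + 1·0 + -3·0 + 1·0 = 3/2
h_5 = 3/2·3/2 + 1·1 + -3·0 + 1·0 = 13/4
h_6 = 3/2·13/4 + 1·3/2 + -3·1 + 1·0 = 27/8
h_7 = 3/2·27/8 + 1·13/4 + -3·3/2 + 1·1 = 77/16

77/16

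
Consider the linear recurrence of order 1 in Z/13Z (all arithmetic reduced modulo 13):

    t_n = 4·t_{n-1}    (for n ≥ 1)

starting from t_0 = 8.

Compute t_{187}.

6

t_1 = 4·8 = 6
t_2 = 4·6 = 11
t_3 = 4·11 = 5
t_4 = 4·5 = 7
t_5 = 4·7 = 2
t_6 = 4·2 = 8
(t_6) = (8) = (t_0), so the sequence has period 6.
187 ≡ 1 (mod 6), hence t_187 = t_1 = 6.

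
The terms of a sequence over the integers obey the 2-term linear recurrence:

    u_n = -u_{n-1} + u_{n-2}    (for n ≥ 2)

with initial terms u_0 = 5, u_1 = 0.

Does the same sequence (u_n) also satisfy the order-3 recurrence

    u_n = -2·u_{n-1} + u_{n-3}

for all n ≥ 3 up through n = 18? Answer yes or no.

yes

Terms u_0..u_18: 5, 0, 5, -5, 10, -15, 25, -40, 65, -105, 170, -275, 445, -720, 1165, -1885, 3050, -4935, 7985
n=3: candidate gives -5, actual u_3 = -5 ✓
n=4: candidate gives 10, actual u_4 = 10 ✓
n=5: candidate gives -15, actual u_5 = -15 ✓
n=6: candidate gives 25, actual u_6 = 25 ✓
n=7: candidate gives -40, actual u_7 = -40 ✓
n=8: candidate gives 65, actual u_8 = 65 ✓
n=9: candidate gives -105, actual u_9 = -105 ✓
n=10: candidate gives 170, actual u_10 = 170 ✓
n=11: candidate gives -275, actual u_11 = -275 ✓
n=12: candidate gives 445, actual u_12 = 445 ✓
n=13: candidate gives -720, actual u_13 = -720 ✓
n=14: candidate gives 1165, actual u_14 = 1165 ✓
n=15: candidate gives -1885, actual u_15 = -1885 ✓
n=16: candidate gives 3050, actual u_16 = 3050 ✓
n=17: candidate gives -4935, actual u_17 = -4935 ✓
n=18: candidate gives 7985, actual u_18 = 7985 ✓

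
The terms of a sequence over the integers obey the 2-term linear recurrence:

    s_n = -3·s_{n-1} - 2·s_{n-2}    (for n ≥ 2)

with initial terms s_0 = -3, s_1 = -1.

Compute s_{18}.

1048569

s_2 = -3·-1 + -2·-3 = 9
s_3 = -3·9 + -2·-1 = -25
s_4 = -3·-25 + -2·9 = 57
s_5 = -3·57 + -2·-25 = -121
s_6 = -3·-121 + -2·57 = 249
s_7 = -3·249 + -2·-121 = -505
s_8 = -3·-505 + -2·249 = 1017
s_9 = -3·1017 + -2·-505 = -2041
s_10 = -3·-2041 + -2·1017 = 4089
s_11 = -3·4089 + -2·-2041 = -8185
s_12 = -3·-8185 + -2·4089 = 16377
s_13 = -3·16377 + -2·-8185 = -32761
s_14 = -3·-32761 + -2·16377 = 65529
s_15 = -3·65529 + -2·-32761 = -131065
s_16 = -3·-131065 + -2·65529 = 262137
s_17 = -3·262137 + -2·-131065 = -524281
s_18 = -3·-524281 + -2·262137 = 1048569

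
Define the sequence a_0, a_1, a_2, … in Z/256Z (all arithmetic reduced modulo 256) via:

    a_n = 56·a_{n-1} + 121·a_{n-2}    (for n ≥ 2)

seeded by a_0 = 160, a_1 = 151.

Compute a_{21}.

a_2 = 56·151 + 121·160 = 168
a_3 = 56·168 + 121·151 = 31
a_4 = 56·31 + 121·168 = 48
a_5 = 56·48 + 121·31 = 39
a_6 = 56·39 + 121·48 = 56
a_7 = 56·56 + 121·39 = 175
a_8 = 56·175 + 121·56 = 192
a_9 = 56·192 + 121·175 = 183
a_10 = 56·183 + 121·192 = 200
a_11 = 56·200 + 121·183 = 63
a_12 = 56·63 + 121·200 = 80
a_13 = 56·80 + 121·63 = 71
a_14 = 56·71 + 121·80 = 88
a_15 = 56·88 + 121·71 = 207
a_16 = 56·207 + 121·88 = 224
a_17 = 56·224 + 121·207 = 215
a_18 = 56·215 + 121·224 = 232
a_19 = 56·232 + 121·215 = 95
a_20 = 56·95 + 121·232 = 112
a_21 = 56·112 + 121·95 = 103

103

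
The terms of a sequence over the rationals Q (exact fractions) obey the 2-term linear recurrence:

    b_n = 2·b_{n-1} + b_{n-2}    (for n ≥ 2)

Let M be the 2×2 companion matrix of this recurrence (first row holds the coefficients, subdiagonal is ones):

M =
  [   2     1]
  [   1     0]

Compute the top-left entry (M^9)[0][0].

(M^9)[0][0] is the top entry after applying M 9 times to the unit state (1, 0). Equivalently it is h_{10} for the auxiliary sequence (h_n) obeying the same recurrence with h_1 = 1 and h_i = 0 for 0 ≤ i < 1:
h_2 = 2·1 + 1·0 = 2
h_3 = 2·2 + 1·1 = 5
h_4 = 2·5 + 1·2 = 12
h_5 = 2·12 + 1·5 = 29
h_6 = 2·29 + 1·12 = 70
h_7 = 2·70 + 1·29 = 169
h_8 = 2·169 + 1·70 = 408
h_9 = 2·408 + 1·169 = 985
h_10 = 2·985 + 1·408 = 2378

2378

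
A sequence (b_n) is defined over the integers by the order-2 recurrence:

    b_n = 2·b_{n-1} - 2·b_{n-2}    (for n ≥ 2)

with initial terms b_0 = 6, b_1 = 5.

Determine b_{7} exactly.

56

b_2 = 2·5 + -2·6 = -2
b_3 = 2·-2 + -2·5 = -14
b_4 = 2·-14 + -2·-2 = -24
b_5 = 2·-24 + -2·-14 = -20
b_6 = 2·-20 + -2·-24 = 8
b_7 = 2·8 + -2·-20 = 56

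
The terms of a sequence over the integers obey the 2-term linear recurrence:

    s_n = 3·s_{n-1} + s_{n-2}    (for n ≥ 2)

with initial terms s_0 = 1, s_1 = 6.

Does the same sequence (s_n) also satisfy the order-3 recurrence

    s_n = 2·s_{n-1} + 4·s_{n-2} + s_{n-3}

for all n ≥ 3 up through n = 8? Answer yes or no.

Terms s_0..s_8: 1, 6, 19, 63, 208, 687, 2269, 7494, 24751
n=3: candidate gives 63, actual s_3 = 63 ✓
n=4: candidate gives 208, actual s_4 = 208 ✓
n=5: candidate gives 687, actual s_5 = 687 ✓
n=6: candidate gives 2269, actual s_6 = 2269 ✓
n=7: candidate gives 7494, actual s_7 = 7494 ✓
n=8: candidate gives 24751, actual s_8 = 24751 ✓

yes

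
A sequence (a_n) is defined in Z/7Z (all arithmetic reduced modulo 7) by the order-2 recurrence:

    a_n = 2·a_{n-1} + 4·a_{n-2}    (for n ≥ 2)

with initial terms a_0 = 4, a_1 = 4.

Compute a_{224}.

a_2 = 2·4 + 4·4 = 3
a_3 = 2·3 + 4·4 = 1
a_4 = 2·1 + 4·3 = 0
a_5 = 2·0 + 4·1 = 4
a_6 = 2·4 + 4·0 = 1
a_7 = 2·1 + 4·4 = 4
a_8 = 2·4 + 4·1 = 5
a_9 = 2·5 + 4·4 = 5
a_10 = 2·5 + 4·5 = 2
a_11 = 2·2 + 4·5 = 3
a_12 = 2·3 + 4·2 = 0
a_13 = 2·0 + 4·3 = 5
a_14 = 2·5 + 4·0 = 3
a_15 = 2·3 + 4·5 = 5
a_16 = 2·5 + 4·3 = 1
a_17 = 2·1 + 4·5 = 1
a_18 = 2·1 + 4·1 = 6
a_19 = 2·6 + 4·1 = 2
a_20 = 2·2 + 4·6 = 0
a_21 = 2·0 + 4·2 = 1
a_22 = 2·1 + 4·0 = 2
a_23 = 2·2 + 4·1 = 1
a_24 = 2·1 + 4·2 = 3
a_25 = 2·3 + 4·1 = 3
a_26 = 2·3 + 4·3 = 4
a_27 = 2·4 + 4·3 = 6
a_28 = 2·6 + 4·4 = 0
a_29 = 2·0 + 4·6 = 3
a_30 = 2·3 + 4·0 = 6
a_31 = 2·6 + 4·3 = 3
a_32 = 2·3 + 4·6 = 2
a_33 = 2·2 + 4·3 = 2
a_34 = 2·2 + 4·2 = 5
a_35 = 2·5 + 4·2 = 4
a_36 = 2·4 + 4·5 = 0
a_37 = 2·0 + 4·4 = 2
a_38 = 2·2 + 4·0 = 4
a_39 = 2·4 + 4·2 = 2
a_40 = 2·2 + 4·4 = 6
a_41 = 2·6 + 4·2 = 6
a_42 = 2·6 + 4·6 = 1
a_43 = 2·1 + 4·6 = 5
a_44 = 2·5 + 4·1 = 0
a_45 = 2·0 + 4·5 = 6
a_46 = 2·6 + 4·0 = 5
a_47 = 2·5 + 4·6 = 6
a_48 = 2·6 + 4·5 = 4
a_49 = 2·4 + 4·6 = 4
(a_48, a_49) = (4, 4) = (a_0, a_1), so the sequence has period 48.
224 ≡ 32 (mod 48), hence a_224 = a_32 = 2.

2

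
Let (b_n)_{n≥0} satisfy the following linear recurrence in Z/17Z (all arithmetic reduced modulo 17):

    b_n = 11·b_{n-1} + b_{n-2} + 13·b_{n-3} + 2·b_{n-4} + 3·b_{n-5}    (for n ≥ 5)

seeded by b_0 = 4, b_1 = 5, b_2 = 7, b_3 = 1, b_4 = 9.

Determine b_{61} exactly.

b_5 = 11·9 + 1·1 + 13·7 + 2·5 + 3·4 = 9
b_6 = 11·9 + 1·9 + 13·1 + 2·7 + 3·5 = 14
b_7 = 11·14 + 1·9 + 13·9 + 2·1 + 3·7 = 14
b_8 = 11·14 + 1·14 + 13·9 + 2·9 + 3·1 = 0
b_9 = 11·0 + 1·14 + 13·14 + 2·9 + 3·9 = 3
b_10 = 11·3 + 1·0 + 13·14 + 2·14 + 3·9 = 15
b_11 = 11·15 + 1·3 + 13·0 + 2·14 + 3·14 = 0
b_12 = 11·0 + 1·15 + 13·3 + 2·0 + 3·14 = 11
b_13 = 11·11 + 1·0 + 13·15 + 2·3 + 3·0 = 16
b_14 = 11·16 + 1·11 + 13·0 + 2·15 + 3·3 = 5
b_15 = 11·5 + 1·16 + 13·11 + 2·0 + 3·15 = 4
b_16 = 11·4 + 1·5 + 13·16 + 2·11 + 3·0 = 7
b_17 = 11·7 + 1·4 + 13·5 + 2·16 + 3·11 = 7
b_18 = 11·7 + 1·7 + 13·4 + 2·5 + 3·16 = 7
b_19 = 11·7 + 1·7 + 13·7 + 2·4 + 3·5 = 11
b_20 = 11·11 + 1·7 + 13·7 + 2·7 + 3·4 = 7
b_21 = 11·7 + 1·11 + 13·7 + 2·7 + 3·7 = 10
b_22 = 11·10 + 1·7 + 13·11 + 2·7 + 3·7 = 6
b_23 = 11·6 + 1·10 + 13·7 + 2·11 + 3·7 = 6
b_24 = 11·6 + 1·6 + 13·10 + 2·7 + 3·11 = 11
b_25 = 11·11 + 1·6 + 13·6 + 2·10 + 3·7 = 8
b_26 = 11·8 + 1·11 + 13·6 + 2·6 + 3·10 = 15
b_27 = 11·15 + 1·8 + 13·11 + 2·6 + 3·6 = 6
b_28 = 11·6 + 1·15 + 13·8 + 2·11 + 3·6 = 4
b_29 = 11·4 + 1·6 + 13·15 + 2·8 + 3·11 = 5
b_30 = 11·5 + 1·4 + 13·6 + 2·15 + 3·8 = 4
b_31 = 11·4 + 1·5 + 13·4 + 2·6 + 3·15 = 5
b_32 = 11·5 + 1·4 + 13·5 + 2·4 + 3·6 = 14
b_33 = 11·14 + 1·5 + 13·4 + 2·5 + 3·4 = 12
b_34 = 11·12 + 1·14 + 13·5 + 2·4 + 3·5 = 13
b_35 = 11·13 + 1·12 + 13·14 + 2·5 + 3·4 = 2
b_36 = 11·2 + 1·13 + 13·12 + 2·14 + 3·5 = 13
b_37 = 11·13 + 1·2 + 13·13 + 2·12 + 3·14 = 6
b_38 = 11·6 + 1·13 + 13·2 + 2·13 + 3·12 = 14
b_39 = 11·14 + 1·6 + 13·13 + 2·2 + 3·13 = 15
b_40 = 11·15 + 1·14 + 13·6 + 2·13 + 3·2 = 0
b_41 = 11·0 + 1·15 + 13·14 + 2·6 + 3·13 = 10
b_42 = 11·10 + 1·0 + 13·15 + 2·14 + 3·6 = 11
b_43 = 11·11 + 1·10 + 13·0 + 2·15 + 3·14 = 16
b_44 = 11·16 + 1·11 + 13·10 + 2·0 + 3·15 = 5
b_45 = 11·5 + 1·16 + 13·11 + 2·10 + 3·0 = 13
b_46 = 11·13 + 1·5 + 13·16 + 2·11 + 3·10 = 0
b_47 = 11·0 + 1·13 + 13·5 + 2·16 + 3·11 = 7
b_48 = 11·7 + 1·0 + 13·13 + 2·5 + 3·16 = 15
b_49 = 11·15 + 1·7 + 13·0 + 2·13 + 3·5 = 9
b_50 = 11·9 + 1·15 + 13·7 + 2·0 + 3·13 = 6
b_51 = 11·6 + 1·9 + 13·15 + 2·7 + 3·0 = 12
b_52 = 11·12 + 1·6 + 13·9 + 2·15 + 3·7 = 0
b_53 = 11·0 + 1·12 + 13·6 + 2·9 + 3·15 = 0
b_54 = 11·0 + 1·0 + 13·12 + 2·6 + 3·9 = 8
b_55 = 11·8 + 1·0 + 13·0 + 2·12 + 3·6 = 11
b_56 = 11·11 + 1·8 + 13·0 + 2·0 + 3·12 = 12
b_57 = 11·12 + 1·11 + 13·8 + 2·0 + 3·0 = 9
b_58 = 11·9 + 1·12 + 13·11 + 2·8 + 3·0 = 15
b_59 = 11·15 + 1·9 + 13·12 + 2·11 + 3·8 = 2
b_60 = 11·2 + 1·15 + 13·9 + 2·12 + 3·11 = 7
b_61 = 11·7 + 1·2 + 13·15 + 2·9 + 3·12 = 5

5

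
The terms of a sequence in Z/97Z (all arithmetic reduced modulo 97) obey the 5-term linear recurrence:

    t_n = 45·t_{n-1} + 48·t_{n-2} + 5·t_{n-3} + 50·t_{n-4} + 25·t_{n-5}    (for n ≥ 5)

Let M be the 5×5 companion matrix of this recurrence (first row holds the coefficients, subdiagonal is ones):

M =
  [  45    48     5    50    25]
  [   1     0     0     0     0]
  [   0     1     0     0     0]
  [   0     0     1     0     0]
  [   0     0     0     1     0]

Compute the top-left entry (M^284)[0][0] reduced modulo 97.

(M^284)[0][0] is the top entry after applying M 284 times to the unit state (1, 0, 0, 0, 0). Equivalently it is h_{288} for the auxiliary sequence (h_n) obeying the same recurrence with h_4 = 1 and h_i = 0 for 0 ≤ i < 4:
h_5 = 45·1 + 48·0 + 5·0 + 50·0 + 25·0 = 45
h_6 = 45·45 + 48·1 + 5·0 + 50·0 + 25·0 = 36
h_7 = 45·36 + 48·45 + 5·1 + 50·0 + 25·0 = 2
h_8 = 45·2 + 48·36 + 5·45 + 50·1 + 25·0 = 56
h_9 = 45·56 + 48·2 + 5·36 + 50·45 + 25·1 = 27
h_10 = 45·27 + 48·56 + 5·2 + 50·36 + 25·45 = 48
Continuing the recurrence:
  h_11 = 80;  h_12 = 62;  h_13 = 17;  h_14 = 38;  h_15 = 82;  h_16 = 29
  h_17 = 71;  h_18 = 47;  h_19 = 48;  h_20 = 26;  h_21 = 30;  h_22 = 76
  h_23 = 29;  h_24 = 37;  h_25 = 58;  h_26 = 60;  h_27 = 95;  h_28 = 29
  h_29 = 96;  h_30 = 64;  h_31 = 12;  h_32 = 60;  h_33 = 3;  h_34 = 42
  h_35 = 72;  h_36 = 35;  h_37 = 4;  h_38 = 30;  h_39 = 62;  h_40 = 40
  h_41 = 84;  h_42 = 44;  h_43 = 71;  h_44 = 62;  h_45 = 75;  h_46 = 45
  h_47 = 12;  h_48 = 93;  h_49 = 4;  h_50 = 2;  h_51 = 47;  h_52 = 3
  h_53 = 76;  h_54 = 22;  h_55 = 69;  h_56 = 46;  h_57 = 55;  h_58 = 74
  h_59 = 15;  h_60 = 88;  h_61 = 26;  h_62 = 68;  h_63 = 73;  h_64 = 8
  h_65 = 41;  h_66 = 48;  h_67 = 12;  h_68 = 36;  h_69 = 30;  h_70 = 64
  h_71 = 92;  h_72 = 53;  h_73 = 15;  h_74 = 63;  h_75 = 29;  h_76 = 42
  h_77 = 46;  h_78 = 93;  h_79 = 25;  h_80 = 11;  h_81 = 78;  h_82 = 69
  h_83 = 3;  h_84 = 65;  h_85 = 23;  h_86 = 64;  h_87 = 73;  h_88 = 0
  h_89 = 3;  h_90 = 7;  h_91 = 83;  h_92 = 91;  h_93 = 19;  h_94 = 49
  h_95 = 40;  h_96 = 8;  h_97 = 27;  h_98 = 68;  h_99 = 55;  h_100 = 96
  h_101 = 23;  h_102 = 2;  h_103 = 13;  h_104 = 84;  h_105 = 10;  h_106 = 81
  h_107 = 7;  h_108 = 48;  h_109 = 69;  h_110 = 44;  h_111 = 50;  h_112 = 7
  h_113 = 19;  h_114 = 31;  h_115 = 25;  h_116 = 40;  h_117 = 12;  h_118 = 51
  h_119 = 52;  h_120 = 4;  h_121 = 69;  h_122 = 5;  h_123 = 60;  h_124 = 32
  h_125 = 38;  h_126 = 89;  h_127 = 93;  h_128 = 10;  h_129 = 8;  h_130 = 12
  h_131 = 89;  h_132 = 74;  h_133 = 67;  h_134 = 52;  h_135 = 6;  h_136 = 5
  h_137 = 56;  h_138 = 81;  h_139 = 4;  h_140 = 92;  h_141 = 96;  h_142 = 44
  h_143 = 58;  h_144 = 8;  h_145 = 85;  h_146 = 78;  h_147 = 87;  h_148 = 40
  h_149 = 49;  h_150 = 12;  h_151 = 80;  h_152 = 60;  h_153 = 59;  h_154 = 0
  h_155 = 60;  h_156 = 41;  h_157 = 57;  h_158 = 3;  h_159 = 62;  h_160 = 76
  h_161 = 4;  h_162 = 87;  h_163 = 96;  h_164 = 92;  h_165 = 31;  h_166 = 71
  h_167 = 90;  h_168 = 63;  h_169 = 11;  h_170 = 49;  h_171 = 11;  h_172 = 57
  h_173 = 31;  h_174 = 24;  h_175 = 69;  h_176 = 68;  h_177 = 58;  h_178 = 46
  h_179 = 29;  h_180 = 4;  h_181 = 0;  h_182 = 13;  h_183 = 4;  h_184 = 80
  h_185 = 77;  h_186 = 21;  h_187 = 37;  h_188 = 77;  h_189 = 41;  h_190 = 68
  h_191 = 28;  h_192 = 95;  h_193 = 40;  h_194 = 61;  h_195 = 92;  h_196 = 11
  h_197 = 85;  h_198 = 36;  h_199 = 46;  h_200 = 89;  h_201 = 54;  h_202 = 90
  h_203 = 5;  h_204 = 36;  h_205 = 57;  h_206 = 80;  h_207 = 92;  h_208 = 5
  h_209 = 61;  h_210 = 43;  h_211 = 42;  h_212 = 19;  h_213 = 53;  h_214 = 4
  h_215 = 77;  h_216 = 5;  h_217 = 82;  h_218 = 20;  h_219 = 81;  h_220 = 12
  h_221 = 23;  h_222 = 22;  h_223 = 11;  h_224 = 23;  h_225 = 19;  h_226 = 3
  h_227 = 31;  h_228 = 52;  h_229 = 33;  h_230 = 8;  h_231 = 46;  h_232 = 77
  h_233 = 30;  h_234 = 2;  h_235 = 50;  h_236 = 27;  h_237 = 66;  h_238 = 31
  h_239 = 70;  h_240 = 2;  h_241 = 14;  h_242 = 8;  h_243 = 79;  h_244 = 39
  h_245 = 32;  h_246 = 92;  h_247 = 30;  h_248 = 54;  h_249 = 18;  h_250 = 28
  h_251 = 83;  h_252 = 83;  h_253 = 21;  h_254 = 16;  h_255 = 9;  h_256 = 34
  h_257 = 26;  h_258 = 1;  h_259 = 82;  h_260 = 70;  h_261 = 26;  h_262 = 14
  h_263 = 48;  h_264 = 73;  h_265 = 76;  h_266 = 75;  h_267 = 50;  h_268 = 22
  h_269 = 78;  h_270 = 87;  h_271 = 19;  h_272 = 11;  h_273 = 84;  h_274 = 33
  h_275 = 64;  h_276 = 89;  h_277 = 77;  h_278 = 70;  h_279 = 64;  h_280 = 65
  h_281 = 6;  h_282 = 17;  h_283 = 23;  h_284 = 38;  h_285 = 71;  h_286 = 23
h_287 = 45·23 + 48·71 + 5·38 + 50·23 + 25·17 = 0
h_288 = 45·0 + 48·23 + 5·71 + 50·38 + 25·23 = 54

54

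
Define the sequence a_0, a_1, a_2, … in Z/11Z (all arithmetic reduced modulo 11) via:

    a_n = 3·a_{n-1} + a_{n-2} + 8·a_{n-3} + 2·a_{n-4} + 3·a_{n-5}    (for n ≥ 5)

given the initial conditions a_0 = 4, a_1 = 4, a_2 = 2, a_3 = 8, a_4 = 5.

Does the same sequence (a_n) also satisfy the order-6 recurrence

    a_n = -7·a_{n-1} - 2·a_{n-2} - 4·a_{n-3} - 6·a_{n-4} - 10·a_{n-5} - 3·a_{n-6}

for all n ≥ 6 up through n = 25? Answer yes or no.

Terms a_0..a_25: 4, 4, 2, 8, 5, 4, 9, 5, 2, 7, 5, 9, 8, 5, 5, 7, 10, 1, 6, 7, 10, 7, 3, 7, 0, 9
n=6: candidate gives 9, actual a_6 = 9 ✓
n=7: candidate gives 5, actual a_7 = 5 ✓
n=8: candidate gives 2, actual a_8 = 2 ✓
n=9: candidate gives 7, actual a_9 = 7 ✓
n=10: candidate gives 5, actual a_10 = 5 ✓
n=11: candidate gives 9, actual a_11 = 9 ✓
n=12: candidate gives 8, actual a_12 = 8 ✓
n=13: candidate gives 5, actual a_13 = 5 ✓
n=14: candidate gives 5, actual a_14 = 5 ✓
n=15: candidate gives 7, actual a_15 = 7 ✓
n=16: candidate gives 10, actual a_16 = 10 ✓
n=17: candidate gives 1, actual a_17 = 1 ✓
n=18: candidate gives 6, actual a_18 = 6 ✓
n=19: candidate gives 7, actual a_19 = 7 ✓
n=20: candidate gives 10, actual a_20 = 10 ✓
n=21: candidate gives 7, actual a_21 = 7 ✓
n=22: candidate gives 3, actual a_22 = 3 ✓
n=23: candidate gives 7, actual a_23 = 7 ✓
n=24: candidate gives 0, actual a_24 = 0 ✓
n=25: candidate gives 9, actual a_25 = 9 ✓

yes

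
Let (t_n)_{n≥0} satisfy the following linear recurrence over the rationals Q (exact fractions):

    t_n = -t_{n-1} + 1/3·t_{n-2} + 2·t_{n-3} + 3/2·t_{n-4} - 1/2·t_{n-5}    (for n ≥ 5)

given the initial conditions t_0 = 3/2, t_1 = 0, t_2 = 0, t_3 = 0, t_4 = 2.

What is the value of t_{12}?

7183/648

t_5 = -1·2 + 1/3·0 + 2·0 + 3/2·0 + -1/2·3/2 = -11/4
t_6 = -1·-11/4 + 1/3·2 + 2·0 + 3/2·0 + -1/2·0 = 41/12
t_7 = -1·41/12 + 1/3·-11/4 + 2·2 + 3/2·0 + -1/2·0 = -1/3
t_8 = -1·-1/3 + 1/3·41/12 + 2·-11/4 + 3/2·2 + -1/2·0 = -37/36
t_9 = -1·-37/36 + 1/3·-1/3 + 2·41/12 + 3/2·-11/4 + -1/2·2 = 21/8
t_10 = -1·21/8 + 1/3·-37/36 + 2·-1/3 + 3/2·41/12 + -1/2·-11/4 = 619/216
t_11 = -1·619/216 + 1/3·21/8 + 2·-37/36 + 3/2·-1/3 + -1/2·41/12 = -1351/216
t_12 = -1·-1351/216 + 1/3·619/216 + 2·21/8 + 3/2·-37/36 + -1/2·-1/3 = 7183/648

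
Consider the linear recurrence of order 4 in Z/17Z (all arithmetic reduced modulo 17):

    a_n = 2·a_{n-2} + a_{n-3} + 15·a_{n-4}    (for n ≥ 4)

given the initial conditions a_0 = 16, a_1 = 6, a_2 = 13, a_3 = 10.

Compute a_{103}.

5

a_4 = 0·10 + 2·13 + 1·6 + 15·16 = 0
a_5 = 0·0 + 2·10 + 1·13 + 15·6 = 4
a_6 = 0·4 + 2·0 + 1·10 + 15·13 = 1
a_7 = 0·1 + 2·4 + 1·0 + 15·10 = 5
a_8 = 0·5 + 2·1 + 1·4 + 15·0 = 6
a_9 = 0·6 + 2·5 + 1·1 + 15·4 = 3
a_10 = 0·3 + 2·6 + 1·5 + 15·1 = 15
a_11 = 0·15 + 2·3 + 1·6 + 15·5 = 2
a_12 = 0·2 + 2·15 + 1·3 + 15·6 = 4
a_13 = 0·4 + 2·2 + 1·15 + 15·3 = 13
a_14 = 0·13 + 2·4 + 1·2 + 15·15 = 14
a_15 = 0·14 + 2·13 + 1·4 + 15·2 = 9
a_16 = 0·9 + 2·14 + 1·13 + 15·4 = 16
a_17 = 0·16 + 2·9 + 1·14 + 15·13 = 6
a_18 = 0·6 + 2·16 + 1·9 + 15·14 = 13
a_19 = 0·13 + 2·6 + 1·16 + 15·9 = 10
(a_16, a_17, a_18, a_19) = (16, 6, 13, 10) = (a_0, a_1, a_2, a_3), so the sequence has period 16.
103 ≡ 7 (mod 16), hence a_103 = a_7 = 5.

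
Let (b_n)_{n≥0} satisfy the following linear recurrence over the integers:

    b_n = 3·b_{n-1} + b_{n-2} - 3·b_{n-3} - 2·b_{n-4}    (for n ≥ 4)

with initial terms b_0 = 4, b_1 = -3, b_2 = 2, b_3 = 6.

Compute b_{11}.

44382

b_4 = 3·6 + 1·2 + -3·-3 + -2·4 = 21
b_5 = 3·21 + 1·6 + -3·2 + -2·-3 = 69
b_6 = 3·69 + 1·21 + -3·6 + -2·2 = 206
b_7 = 3·206 + 1·69 + -3·21 + -2·6 = 612
b_8 = 3·612 + 1·206 + -3·69 + -2·21 = 1793
b_9 = 3·1793 + 1·612 + -3·206 + -2·69 = 5235
b_10 = 3·5235 + 1·1793 + -3·612 + -2·206 = 15250
b_11 = 3·15250 + 1·5235 + -3·1793 + -2·612 = 44382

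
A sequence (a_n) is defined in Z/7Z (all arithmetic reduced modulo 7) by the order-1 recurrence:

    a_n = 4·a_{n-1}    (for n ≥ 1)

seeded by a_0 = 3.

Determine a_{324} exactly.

3

a_1 = 4·3 = 5
a_2 = 4·5 = 6
a_3 = 4·6 = 3
(a_3) = (3) = (a_0), so the sequence has period 3.
324 ≡ 0 (mod 3), hence a_324 = a_0 = 3.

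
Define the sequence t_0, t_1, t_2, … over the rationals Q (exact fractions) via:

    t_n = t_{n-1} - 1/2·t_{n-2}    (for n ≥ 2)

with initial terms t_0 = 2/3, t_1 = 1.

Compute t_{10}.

t_2 = 1·1 + -1/2·2/3 = 2/3
t_3 = 1·2/3 + -1/2·1 = 1/6
t_4 = 1·1/6 + -1/2·2/3 = -1/6
t_5 = 1·-1/6 + -1/2·1/6 = -1/4
t_6 = 1·-1/4 + -1/2·-1/6 = -1/6
t_7 = 1·-1/6 + -1/2·-1/4 = -1/24
t_8 = 1·-1/24 + -1/2·-1/6 = 1/24
t_9 = 1·1/24 + -1/2·-1/24 = 1/16
t_10 = 1·1/16 + -1/2·1/24 = 1/24

1/24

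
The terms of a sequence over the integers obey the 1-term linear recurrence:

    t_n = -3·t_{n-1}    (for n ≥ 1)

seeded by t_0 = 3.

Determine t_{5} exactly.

t_1 = -3·3 = -9
t_2 = -3·-9 = 27
t_3 = -3·27 = -81
t_4 = -3·-81 = 243
t_5 = -3·243 = -729

-729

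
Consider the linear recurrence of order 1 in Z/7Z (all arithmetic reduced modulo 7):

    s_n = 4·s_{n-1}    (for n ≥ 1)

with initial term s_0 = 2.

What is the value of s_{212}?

s_1 = 4·2 = 1
s_2 = 4·1 = 4
s_3 = 4·4 = 2
(s_3) = (2) = (s_0), so the sequence has period 3.
212 ≡ 2 (mod 3), hence s_212 = s_2 = 4.

4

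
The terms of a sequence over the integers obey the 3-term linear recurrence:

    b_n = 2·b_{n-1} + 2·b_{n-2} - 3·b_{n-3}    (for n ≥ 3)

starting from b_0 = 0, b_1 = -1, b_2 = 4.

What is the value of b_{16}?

492167

b_3 = 2·4 + 2·-1 + -3·0 = 6
b_4 = 2·6 + 2·4 + -3·-1 = 23
b_5 = 2·23 + 2·6 + -3·4 = 46
b_6 = 2·46 + 2·23 + -3·6 = 120
b_7 = 2·120 + 2·46 + -3·23 = 263
b_8 = 2·263 + 2·120 + -3·46 = 628
b_9 = 2·628 + 2·263 + -3·120 = 1422
b_10 = 2·1422 + 2·628 + -3·263 = 3311
b_11 = 2·3311 + 2·1422 + -3·628 = 7582
b_12 = 2·7582 + 2·3311 + -3·1422 = 17520
b_13 = 2·17520 + 2·7582 + -3·3311 = 40271
b_14 = 2·40271 + 2·17520 + -3·7582 = 92836
b_15 = 2·92836 + 2·40271 + -3·17520 = 213654
b_16 = 2·213654 + 2·92836 + -3·40271 = 492167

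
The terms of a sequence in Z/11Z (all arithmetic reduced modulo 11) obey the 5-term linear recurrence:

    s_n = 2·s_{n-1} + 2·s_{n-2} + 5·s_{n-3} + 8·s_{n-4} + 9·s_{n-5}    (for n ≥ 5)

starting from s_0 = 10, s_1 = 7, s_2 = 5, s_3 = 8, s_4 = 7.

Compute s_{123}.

s_5 = 2·7 + 2·8 + 5·5 + 8·7 + 9·10 = 3
s_6 = 2·3 + 2·7 + 5·8 + 8·5 + 9·7 = 9
s_7 = 2·9 + 2·3 + 5·7 + 8·8 + 9·5 = 3
s_8 = 2·3 + 2·9 + 5·3 + 8·7 + 9·8 = 2
s_9 = 2·2 + 2·3 + 5·9 + 8·3 + 9·7 = 10
s_10 = 2·10 + 2·2 + 5·3 + 8·9 + 9·3 = 6
Continuing the recurrence:
  s_11 = 4;  s_12 = 3;  s_13 = 10;  s_14 = 8;  s_15 = 5;  s_16 = 4
  s_17 = 0;  s_18 = 0;  s_19 = 0;  s_20 = 0;  s_21 = 3;  s_22 = 6
  s_23 = 7;  s_24 = 8;  s_25 = 7;  s_26 = 8;  s_27 = 4;  s_28 = 10
  s_29 = 9;  s_30 = 9;  s_31 = 3;  s_32 = 9;  s_33 = 0;  s_34 = 10
  s_35 = 5;  s_36 = 8;  s_37 = 3;  s_38 = 6;  s_39 = 1;  s_40 = 6
  s_41 = 8;  s_42 = 9;  s_43 = 5;  s_44 = 4;  s_45 = 5;  s_46 = 0
  s_47 = 8;  s_48 = 8;  s_49 = 9;  s_50 = 9;  s_51 = 8;  s_52 = 6
  s_53 = 8;  s_54 = 1;  s_55 = 6;  s_56 = 9;  s_57 = 10;  s_58 = 5
  s_59 = 0;  s_60 = 10;  s_61 = 8;  s_62 = 1;  s_63 = 3;  s_64 = 7
  s_65 = 3;  s_66 = 5;  s_67 = 7;  s_68 = 1;  s_69 = 7;  s_70 = 8
  s_71 = 4;  s_72 = 9;  s_73 = 10;  s_74 = 9;  s_75 = 0;  s_76 = 0
  s_77 = 8;  s_78 = 2;  s_79 = 2;  s_80 = 4;  s_81 = 9;  s_82 = 3
  s_83 = 1;  s_84 = 4;  s_85 = 1;  s_86 = 10;  s_87 = 0;  s_88 = 0
  s_89 = 6;  s_90 = 2;  s_91 = 7;  s_92 = 4;  s_93 = 3;  s_94 = 9
  s_95 = 8;  s_96 = 1;  s_97 = 2;  s_98 = 2;  s_99 = 4;  s_100 = 3
  s_101 = 5;  s_102 = 4;  s_103 = 6;  s_104 = 6;  s_105 = 1;  s_106 = 0
  s_107 = 6;  s_108 = 9;  s_109 = 4;  s_110 = 10;  s_111 = 0;  s_112 = 1
  s_113 = 0;  s_114 = 8;  s_115 = 1;  s_116 = 4;  s_117 = 4;  s_118 = 8
  s_119 = 3;  s_120 = 6;  s_121 = 5
s_122 = 2·5 + 2·6 + 5·3 + 8·8 + 9·4 = 5
s_123 = 2·5 + 2·5 + 5·6 + 8·3 + 9·8 = 3

3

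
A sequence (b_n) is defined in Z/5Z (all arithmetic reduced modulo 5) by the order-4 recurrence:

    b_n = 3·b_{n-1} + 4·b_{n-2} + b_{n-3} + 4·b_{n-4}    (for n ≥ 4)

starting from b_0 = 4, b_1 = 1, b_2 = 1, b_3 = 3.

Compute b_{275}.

b_4 = 3·3 + 4·1 + 1·1 + 4·4 = 0
b_5 = 3·0 + 4·3 + 1·1 + 4·1 = 2
b_6 = 3·2 + 4·0 + 1·3 + 4·1 = 3
b_7 = 3·3 + 4·2 + 1·0 + 4·3 = 4
b_8 = 3·4 + 4·3 + 1·2 + 4·0 = 1
b_9 = 3·1 + 4·4 + 1·3 + 4·2 = 0
b_10 = 3·0 + 4·1 + 1·4 + 4·3 = 0
b_11 = 3·0 + 4·0 + 1·1 + 4·4 = 2
b_12 = 3·2 + 4·0 + 1·0 + 4·1 = 0
b_13 = 3·0 + 4·2 + 1·0 + 4·0 = 3
b_14 = 3·3 + 4·0 + 1·2 + 4·0 = 1
b_15 = 3·1 + 4·3 + 1·0 + 4·2 = 3
b_16 = 3·3 + 4·1 + 1·3 + 4·0 = 1
b_17 = 3·1 + 4·3 + 1·1 + 4·3 = 3
b_18 = 3·3 + 4·1 + 1·3 + 4·1 = 0
b_19 = 3·0 + 4·3 + 1·1 + 4·3 = 0
b_20 = 3·0 + 4·0 + 1·3 + 4·1 = 2
b_21 = 3·2 + 4·0 + 1·0 + 4·3 = 3
b_22 = 3·3 + 4·2 + 1·0 + 4·0 = 2
b_23 = 3·2 + 4·3 + 1·2 + 4·0 = 0
b_24 = 3·0 + 4·2 + 1·3 + 4·2 = 4
b_25 = 3·4 + 4·0 + 1·2 + 4·3 = 1
b_26 = 3·1 + 4·4 + 1·0 + 4·2 = 2
b_27 = 3·2 + 4·1 + 1·4 + 4·0 = 4
b_28 = 3·4 + 4·2 + 1·1 + 4·4 = 2
b_29 = 3·2 + 4·4 + 1·2 + 4·1 = 3
b_30 = 3·3 + 4·2 + 1·4 + 4·2 = 4
b_31 = 3·4 + 4·3 + 1·2 + 4·4 = 2
b_32 = 3·2 + 4·4 + 1·3 + 4·2 = 3
b_33 = 3·3 + 4·2 + 1·4 + 4·3 = 3
b_34 = 3·3 + 4·3 + 1·2 + 4·4 = 4
b_35 = 3·4 + 4·3 + 1·3 + 4·2 = 0
b_36 = 3·0 + 4·4 + 1·3 + 4·3 = 1
b_37 = 3·1 + 4·0 + 1·4 + 4·3 = 4
b_38 = 3·4 + 4·1 + 1·0 + 4·4 = 2
b_39 = 3·2 + 4·4 + 1·1 + 4·0 = 3
b_40 = 3·3 + 4·2 + 1·4 + 4·1 = 0
b_41 = 3·0 + 4·3 + 1·2 + 4·4 = 0
b_42 = 3·0 + 4·0 + 1·3 + 4·2 = 1
b_43 = 3·1 + 4·0 + 1·0 + 4·3 = 0
b_44 = 3·0 + 4·1 + 1·0 + 4·0 = 4
b_45 = 3·4 + 4·0 + 1·1 + 4·0 = 3
b_46 = 3·3 + 4·4 + 1·0 + 4·1 = 4
b_47 = 3·4 + 4·3 + 1·4 + 4·0 = 3
b_48 = 3·3 + 4·4 + 1·3 + 4·4 = 4
b_49 = 3·4 + 4·3 + 1·4 + 4·3 = 0
b_50 = 3·0 + 4·4 + 1·3 + 4·4 = 0
b_51 = 3·0 + 4·0 + 1·4 + 4·3 = 1
b_52 = 3·1 + 4·0 + 1·0 + 4·4 = 4
b_53 = 3·4 + 4·1 + 1·0 + 4·0 = 1
b_54 = 3·1 + 4·4 + 1·1 + 4·0 = 0
b_55 = 3·0 + 4·1 + 1·4 + 4·1 = 2
b_56 = 3·2 + 4·0 + 1·1 + 4·4 = 3
b_57 = 3·3 + 4·2 + 1·0 + 4·1 = 1
b_58 = 3·1 + 4·3 + 1·2 + 4·0 = 2
b_59 = 3·2 + 4·1 + 1·3 + 4·2 = 1
b_60 = 3·1 + 4·2 + 1·1 + 4·3 = 4
b_61 = 3·4 + 4·1 + 1·2 + 4·1 = 2
b_62 = 3·2 + 4·4 + 1·1 + 4·2 = 1
b_63 = 3·1 + 4·2 + 1·4 + 4·1 = 4
b_64 = 3·4 + 4·1 + 1·2 + 4·4 = 4
b_65 = 3·4 + 4·4 + 1·1 + 4·2 = 2
b_66 = 3·2 + 4·4 + 1·4 + 4·1 = 0
b_67 = 3·0 + 4·2 + 1·4 + 4·4 = 3
b_68 = 3·3 + 4·0 + 1·2 + 4·4 = 2
b_69 = 3·2 + 4·3 + 1·0 + 4·2 = 1
b_70 = 3·1 + 4·2 + 1·3 + 4·0 = 4
b_71 = 3·4 + 4·1 + 1·2 + 4·3 = 0
b_72 = 3·0 + 4·4 + 1·1 + 4·2 = 0
b_73 = 3·0 + 4·0 + 1·4 + 4·1 = 3
b_74 = 3·3 + 4·0 + 1·0 + 4·4 = 0
b_75 = 3·0 + 4·3 + 1·0 + 4·0 = 2
b_76 = 3·2 + 4·0 + 1·3 + 4·0 = 4
b_77 = 3·4 + 4·2 + 1·0 + 4·3 = 2
b_78 = 3·2 + 4·4 + 1·2 + 4·0 = 4
b_79 = 3·4 + 4·2 + 1·4 + 4·2 = 2
b_80 = 3·2 + 4·4 + 1·2 + 4·4 = 0
b_81 = 3·0 + 4·2 + 1·4 + 4·2 = 0
b_82 = 3·0 + 4·0 + 1·2 + 4·4 = 3
b_83 = 3·3 + 4·0 + 1·0 + 4·2 = 2
b_84 = 3·2 + 4·3 + 1·0 + 4·0 = 3
b_85 = 3·3 + 4·2 + 1·3 + 4·0 = 0
b_86 = 3·0 + 4·3 + 1·2 + 4·3 = 1
b_87 = 3·1 + 4·0 + 1·3 + 4·2 = 4
b_88 = 3·4 + 4·1 + 1·0 + 4·3 = 3
b_89 = 3·3 + 4·4 + 1·1 + 4·0 = 1
b_90 = 3·1 + 4·3 + 1·4 + 4·1 = 3
b_91 = 3·3 + 4·1 + 1·3 + 4·4 = 2
b_92 = 3·2 + 4·3 + 1·1 + 4·3 = 1
b_93 = 3·1 + 4·2 + 1·3 + 4·1 = 3
b_94 = 3·3 + 4·1 + 1·2 + 4·3 = 2
b_95 = 3·2 + 4·3 + 1·1 + 4·2 = 2
b_96 = 3·2 + 4·2 + 1·3 + 4·1 = 1
b_97 = 3·1 + 4·2 + 1·2 + 4·3 = 0
b_98 = 3·0 + 4·1 + 1·2 + 4·2 = 4
b_99 = 3·4 + 4·0 + 1·1 + 4·2 = 1
b_100 = 3·1 + 4·4 + 1·0 + 4·1 = 3
b_101 = 3·3 + 4·1 + 1·4 + 4·0 = 2
b_102 = 3·2 + 4·3 + 1·1 + 4·4 = 0
b_103 = 3·0 + 4·2 + 1·3 + 4·1 = 0
b_104 = 3·0 + 4·0 + 1·2 + 4·3 = 4
b_105 = 3·4 + 4·0 + 1·0 + 4·2 = 0
b_106 = 3·0 + 4·4 + 1·0 + 4·0 = 1
b_107 = 3·1 + 4·0 + 1·4 + 4·0 = 2
b_108 = 3·2 + 4·1 + 1·0 + 4·4 = 1
b_109 = 3·1 + 4·2 + 1·1 + 4·0 = 2
b_110 = 3·2 + 4·1 + 1·2 + 4·1 = 1
b_111 = 3·1 + 4·2 + 1·1 + 4·2 = 0
b_112 = 3·0 + 4·1 + 1·2 + 4·1 = 0
b_113 = 3·0 + 4·0 + 1·1 + 4·2 = 4
b_114 = 3·4 + 4·0 + 1·0 + 4·1 = 1
b_115 = 3·1 + 4·4 + 1·0 + 4·0 = 4
b_116 = 3·4 + 4·1 + 1·4 + 4·0 = 0
b_117 = 3·0 + 4·4 + 1·1 + 4·4 = 3
b_118 = 3·3 + 4·0 + 1·4 + 4·1 = 2
b_119 = 3·2 + 4·3 + 1·0 + 4·4 = 4
b_120 = 3·4 + 4·2 + 1·3 + 4·0 = 3
b_121 = 3·3 + 4·4 + 1·2 + 4·3 = 4
b_122 = 3·4 + 4·3 + 1·4 + 4·2 = 1
b_123 = 3·1 + 4·4 + 1·3 + 4·4 = 3
b_124 = 3·3 + 4·1 + 1·4 + 4·3 = 4
b_125 = 3·4 + 4·3 + 1·1 + 4·4 = 1
b_126 = 3·1 + 4·4 + 1·3 + 4·1 = 1
b_127 = 3·1 + 4·1 + 1·4 + 4·3 = 3
(b_124, b_125, b_126, b_127) = (4, 1, 1, 3) = (b_0, b_1, b_2, b_3), so the sequence has period 124.
275 ≡ 27 (mod 124), hence b_275 = b_27 = 4.

4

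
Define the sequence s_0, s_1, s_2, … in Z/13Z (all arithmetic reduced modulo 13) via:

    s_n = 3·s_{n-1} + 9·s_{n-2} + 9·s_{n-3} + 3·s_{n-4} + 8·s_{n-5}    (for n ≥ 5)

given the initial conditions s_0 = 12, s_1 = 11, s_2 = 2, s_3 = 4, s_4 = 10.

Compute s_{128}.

s_5 = 3·10 + 9·4 + 9·2 + 3·11 + 8·12 = 5
s_6 = 3·5 + 9·10 + 9·4 + 3·2 + 8·11 = 1
s_7 = 3·1 + 9·5 + 9·10 + 3·4 + 8·2 = 10
s_8 = 3·10 + 9·1 + 9·5 + 3·10 + 8·4 = 3
s_9 = 3·3 + 9·10 + 9·1 + 3·5 + 8·10 = 8
s_10 = 3·8 + 9·3 + 9·10 + 3·1 + 8·5 = 2
Continuing the recurrence:
  s_11 = 0;  s_12 = 10;  s_13 = 5;  s_14 = 6;  s_15 = 0;  s_16 = 12
  s_17 = 3;  s_18 = 6;  s_19 = 6;  s_20 = 5;  s_21 = 7;  s_22 = 6
  s_23 = 10;  s_24 = 2;  s_25 = 3;  s_26 = 9;  s_27 = 7;  s_28 = 7
  s_29 = 8;  s_30 = 6;  s_31 = 12;  s_32 = 5;  s_33 = 10;  s_34 = 5
  s_35 = 0;  s_36 = 12;  s_37 = 8;  s_38 = 6;  s_39 = 4;  s_40 = 5
  s_41 = 4;  s_42 = 6;  s_43 = 3;  s_44 = 3;  s_45 = 12;  s_46 = 10
  s_47 = 1;  s_48 = 0;  s_49 = 3;  s_50 = 1;  s_51 = 9;  s_52 = 6
  s_53 = 0;  s_54 = 6;  s_55 = 3;  s_56 = 10;  s_57 = 3;  s_58 = 1
  s_59 = 8;  s_60 = 10;  s_61 = 5;  s_62 = 9;  s_63 = 12;  s_64 = 9
  s_65 = 12;  s_66 = 6;  s_67 = 3;  s_68 = 8;  s_69 = 5;  s_70 = 7
  s_71 = 0;  s_72 = 0;  s_73 = 12;  s_74 = 6;  s_75 = 0;  s_76 = 6
  s_77 = 4;  s_78 = 11;  s_79 = 2;  s_80 = 3;  s_81 = 4;  s_82 = 5
  s_83 = 3;  s_84 = 11;  s_85 = 11;  s_86 = 11;  s_87 = 7;  s_88 = 3
  s_89 = 6;  s_90 = 8;  s_91 = 6;  s_92 = 1;  s_93 = 2;  s_94 = 11
  s_95 = 12;  s_96 = 9;  s_97 = 1;  s_98 = 7;  s_99 = 1;  s_100 = 3
  s_101 = 0;  s_102 = 0;  s_103 = 8;  s_104 = 2;  s_105 = 11;  s_106 = 6
  s_107 = 3;  s_108 = 11;  s_109 = 7;  s_110 = 6;  s_111 = 3;  s_112 = 1
  s_113 = 11;  s_114 = 0;  s_115 = 9;  s_116 = 10;  s_117 = 9;  s_118 = 0
  s_119 = 3;  s_120 = 10;  s_121 = 8;  s_122 = 5;  s_123 = 4;  s_124 = 1
  s_125 = 6;  s_126 = 12
s_127 = 3·12 + 9·6 + 9·1 + 3·4 + 8·5 = 8
s_128 = 3·8 + 9·12 + 9·6 + 3·1 + 8·4 = 0

0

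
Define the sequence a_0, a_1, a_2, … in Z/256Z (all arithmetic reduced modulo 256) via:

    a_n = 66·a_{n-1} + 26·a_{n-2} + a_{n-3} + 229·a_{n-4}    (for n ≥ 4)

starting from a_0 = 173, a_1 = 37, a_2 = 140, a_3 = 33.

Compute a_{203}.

a_4 = 66·33 + 26·140 + 1·37 + 229·173 = 160
a_5 = 66·160 + 26·33 + 1·140 + 229·37 = 63
a_6 = 66·63 + 26·160 + 1·33 + 229·140 = 219
a_7 = 66·219 + 26·63 + 1·160 + 229·33 = 1
a_8 = 66·1 + 26·219 + 1·63 + 229·160 = 223
a_9 = 66·223 + 26·1 + 1·219 + 229·63 = 206
Continuing the recurrence:
  a_10 = 170;  a_11 = 132;  a_12 = 149;  a_13 = 194;  a_14 = 188;  a_15 = 213
  a_16 = 13;  a_17 = 66;  a_18 = 87;  a_19 = 184;  a_20 = 41;  a_21 = 163
  a_22 = 187;  a_23 = 133;  a_24 = 152;  a_25 = 60;  a_26 = 180;  a_27 = 17
  a_28 = 222;  a_29 = 86;  a_30 = 205;  a_31 = 169;  a_32 = 80;  a_33 = 133
  a_34 = 116;  a_35 = 231;  a_36 = 107;  a_37 = 121;  a_38 = 187;  a_39 = 142
  a_40 = 202;  a_41 = 120;  a_42 = 73;  a_43 = 210;  a_44 = 184;  a_45 = 101
  a_46 = 217;  a_47 = 198;  a_48 = 19;  a_49 = 52;  a_50 = 57;  a_51 = 43
  a_52 = 19;  a_53 = 1;  a_54 = 88;  a_55 = 84;  a_56 = 152;  a_57 = 245
  a_58 = 166;  a_59 = 106;  a_60 = 29;  a_61 = 13;  a_62 = 52;  a_63 = 169
  a_64 = 216;  a_65 = 175;  a_66 = 59;  a_67 = 1;  a_68 = 39;  a_69 = 238
  a_70 = 26;  a_71 = 236;  a_72 = 77;  a_73 = 210;  a_74 = 36;  a_75 = 5
  a_76 = 165;  a_77 = 10;  a_78 = 143;  a_79 = 0;  a_80 = 41;  a_81 = 19
  a_82 = 251;  a_83 = 205;  a_84 = 24;  a_85 = 252;  a_86 = 188;  a_87 = 137
  a_88 = 222;  a_89 = 78;  a_90 = 93;  a_91 = 81;  a_92 = 56;  a_93 = 205
  a_94 = 12;  a_95 = 151;  a_96 = 11;  a_97 = 153;  a_98 = 227;  a_99 = 46
  a_100 = 90;  a_101 = 160;  a_102 = 161;  a_103 = 66;  a_104 = 128;  a_105 = 117
  a_106 = 113;  a_107 = 142;  a_108 = 11;  a_109 = 92;  a_110 = 121;  a_111 = 155
  a_112 = 115;  a_113 = 41;  a_114 = 24;  a_115 = 116;  a_116 = 96;  a_117 = 77
  a_118 = 134;  a_119 = 130;  a_120 = 77;  a_121 = 117;  a_122 = 92;  a_123 = 49
  a_124 = 80;  a_125 = 159;  a_126 = 155;  a_127 = 65;  a_128 = 175;  a_129 = 142
  a_130 = 74;  a_131 = 84;  a_132 = 69;  a_133 = 162;  a_134 = 76;  a_135 = 117
  a_136 = 61;  a_137 = 210;  a_138 = 199;  a_139 = 136;  a_140 = 169;  a_141 = 3
  a_142 = 123;  a_143 = 85;  a_144 = 152;  a_145 = 252;  a_146 = 196;  a_147 = 193
  a_148 = 158;  a_149 = 134;  a_150 = 173;  a_151 = 121;  a_152 = 160;  a_153 = 21
  a_154 = 228;  a_155 = 199;  a_156 = 171;  a_157 = 249;  a_158 = 75;  a_159 = 78
  a_160 = 170;  a_161 = 200;  a_162 = 57;  a_163 = 114;  a_164 = 8;  a_165 = 197
  a_166 = 9;  a_167 = 86;  a_168 = 3;  a_169 = 196;  a_170 = 57;  a_171 = 139
  a_172 = 19;  a_173 = 145;  a_174 = 216;  a_175 = 212;  a_176 = 40;  a_177 = 101
  a_178 = 38;  a_179 = 218;  a_180 = 61;  a_181 = 93;  a_182 = 4;  a_183 = 185
  a_184 = 8;  a_185 = 15;  a_186 = 251;  a_187 = 193;  a_188 = 119;  a_189 = 174
  a_190 = 58;  a_191 = 188;  a_192 = 125;  a_193 = 50;  a_194 = 52;  a_195 = 37
  a_196 = 213;  a_197 = 154;  a_198 = 255;  a_199 = 80;  a_200 = 169;  a_201 = 115
a_202 = 66·115 + 26·169 + 1·80 + 229·255 = 59
a_203 = 66·59 + 26·115 + 1·169 + 229·80 = 29

29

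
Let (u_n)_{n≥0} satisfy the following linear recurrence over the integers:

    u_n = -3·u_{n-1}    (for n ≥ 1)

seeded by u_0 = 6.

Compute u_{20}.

20920706406

u_1 = -3·6 = -18
u_2 = -3·-18 = 54
u_3 = -3·54 = -162
u_4 = -3·-162 = 486
u_5 = -3·486 = -1458
u_6 = -3·-1458 = 4374
u_7 = -3·4374 = -13122
u_8 = -3·-13122 = 39366
u_9 = -3·39366 = -118098
u_10 = -3·-118098 = 354294
u_11 = -3·354294 = -1062882
u_12 = -3·-1062882 = 3188646
u_13 = -3·3188646 = -9565938
u_14 = -3·-9565938 = 28697814
u_15 = -3·28697814 = -86093442
u_16 = -3·-86093442 = 258280326
u_17 = -3·258280326 = -774840978
u_18 = -3·-774840978 = 2324522934
u_19 = -3·2324522934 = -6973568802
u_20 = -3·-6973568802 = 20920706406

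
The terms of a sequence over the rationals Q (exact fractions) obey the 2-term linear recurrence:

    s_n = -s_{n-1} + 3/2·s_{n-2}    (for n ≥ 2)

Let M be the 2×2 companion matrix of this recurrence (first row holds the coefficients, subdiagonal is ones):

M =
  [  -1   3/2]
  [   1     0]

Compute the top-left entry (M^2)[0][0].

(M^2)[0][0] is the top entry after applying M 2 times to the unit state (1, 0). Equivalently it is h_{3} for the auxiliary sequence (h_n) obeying the same recurrence with h_1 = 1 and h_i = 0 for 0 ≤ i < 1:
h_2 = -1·1 + 3/2·0 = -1
h_3 = -1·-1 + 3/2·1 = 5/2

5/2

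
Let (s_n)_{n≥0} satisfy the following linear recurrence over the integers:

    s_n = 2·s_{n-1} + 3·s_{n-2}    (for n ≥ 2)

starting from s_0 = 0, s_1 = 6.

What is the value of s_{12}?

s_2 = 2·6 + 3·0 = 12
s_3 = 2·12 + 3·6 = 42
s_4 = 2·42 + 3·12 = 120
s_5 = 2·120 + 3·42 = 366
s_6 = 2·366 + 3·120 = 1092
s_7 = 2·1092 + 3·366 = 3282
s_8 = 2·3282 + 3·1092 = 9840
s_9 = 2·9840 + 3·3282 = 29526
s_10 = 2·29526 + 3·9840 = 88572
s_11 = 2·88572 + 3·29526 = 265722
s_12 = 2·265722 + 3·88572 = 797160

797160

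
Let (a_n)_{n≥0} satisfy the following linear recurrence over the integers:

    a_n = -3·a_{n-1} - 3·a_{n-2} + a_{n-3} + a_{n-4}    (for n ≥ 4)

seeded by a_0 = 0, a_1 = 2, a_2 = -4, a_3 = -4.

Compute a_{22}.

a_4 = -3·-4 + -3·-4 + 1·2 + 1·0 = 26
a_5 = -3·26 + -3·-4 + 1·-4 + 1·2 = -68
a_6 = -3·-68 + -3·26 + 1·-4 + 1·-4 = 118
a_7 = -3·118 + -3·-68 + 1·26 + 1·-4 = -128
a_8 = -3·-128 + -3·118 + 1·-68 + 1·26 = -12
a_9 = -3·-12 + -3·-128 + 1·118 + 1·-68 = 470
a_10 = -3·470 + -3·-12 + 1·-128 + 1·118 = -1384
a_11 = -3·-1384 + -3·470 + 1·-12 + 1·-128 = 2602
a_12 = -3·2602 + -3·-1384 + 1·470 + 1·-12 = -3196
a_13 = -3·-3196 + -3·2602 + 1·-1384 + 1·470 = 868
a_14 = -3·868 + -3·-3196 + 1·2602 + 1·-1384 = 8202
a_15 = -3·8202 + -3·868 + 1·-3196 + 1·2602 = -27804
a_16 = -3·-27804 + -3·8202 + 1·868 + 1·-3196 = 56478
a_17 = -3·56478 + -3·-27804 + 1·8202 + 1·868 = -76952
a_18 = -3·-76952 + -3·56478 + 1·-27804 + 1·8202 = 41820
a_19 = -3·41820 + -3·-76952 + 1·56478 + 1·-27804 = 134070
a_20 = -3·134070 + -3·41820 + 1·-76952 + 1·56478 = -548144
a_21 = -3·-548144 + -3·134070 + 1·41820 + 1·-76952 = 1207090
a_22 = -3·1207090 + -3·-548144 + 1·134070 + 1·41820 = -1800948

-1800948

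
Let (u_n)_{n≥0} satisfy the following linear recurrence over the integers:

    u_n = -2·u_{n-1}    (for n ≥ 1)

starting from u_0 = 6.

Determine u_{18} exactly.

1572864

u_1 = -2·6 = -12
u_2 = -2·-12 = 24
u_3 = -2·24 = -48
u_4 = -2·-48 = 96
u_5 = -2·96 = -192
u_6 = -2·-192 = 384
u_7 = -2·384 = -768
u_8 = -2·-768 = 1536
u_9 = -2·1536 = -3072
u_10 = -2·-3072 = 6144
u_11 = -2·6144 = -12288
u_12 = -2·-12288 = 24576
u_13 = -2·24576 = -49152
u_14 = -2·-49152 = 98304
u_15 = -2·98304 = -196608
u_16 = -2·-196608 = 393216
u_17 = -2·393216 = -786432
u_18 = -2·-786432 = 1572864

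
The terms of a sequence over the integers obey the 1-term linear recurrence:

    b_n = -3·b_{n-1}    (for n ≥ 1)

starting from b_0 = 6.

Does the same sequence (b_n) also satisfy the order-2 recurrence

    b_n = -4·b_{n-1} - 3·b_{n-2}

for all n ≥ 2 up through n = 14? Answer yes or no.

Terms b_0..b_14: 6, -18, 54, -162, 486, -1458, 4374, -13122, 39366, -118098, 354294, -1062882, 3188646, -9565938, 28697814
n=2: candidate gives 54, actual b_2 = 54 ✓
n=3: candidate gives -162, actual b_3 = -162 ✓
n=4: candidate gives 486, actual b_4 = 486 ✓
n=5: candidate gives -1458, actual b_5 = -1458 ✓
n=6: candidate gives 4374, actual b_6 = 4374 ✓
n=7: candidate gives -13122, actual b_7 = -13122 ✓
n=8: candidate gives 39366, actual b_8 = 39366 ✓
n=9: candidate gives -118098, actual b_9 = -118098 ✓
n=10: candidate gives 354294, actual b_10 = 354294 ✓
n=11: candidate gives -1062882, actual b_11 = -1062882 ✓
n=12: candidate gives 3188646, actual b_12 = 3188646 ✓
n=13: candidate gives -9565938, actual b_13 = -9565938 ✓
n=14: candidate gives 28697814, actual b_14 = 28697814 ✓

yes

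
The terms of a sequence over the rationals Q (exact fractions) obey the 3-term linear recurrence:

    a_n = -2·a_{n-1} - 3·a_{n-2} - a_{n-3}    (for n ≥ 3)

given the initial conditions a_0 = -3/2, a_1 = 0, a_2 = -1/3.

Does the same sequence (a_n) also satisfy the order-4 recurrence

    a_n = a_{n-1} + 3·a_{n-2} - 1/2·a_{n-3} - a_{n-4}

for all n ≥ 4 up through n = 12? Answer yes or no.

no

Terms a_0..a_12: -3/2, 0, -1/3, 13/6, -10/3, 1/2, 41/6, -71/6, 8/3, 70/3, -257/6, 13, 475/6
n=4: candidate gives 8/3, actual a_4 = -10/3 ✗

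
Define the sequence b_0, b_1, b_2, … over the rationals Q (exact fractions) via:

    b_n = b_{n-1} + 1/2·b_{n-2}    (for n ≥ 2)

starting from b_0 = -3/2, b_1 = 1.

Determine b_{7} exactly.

37/16

b_2 = 1·1 + 1/2·-3/2 = 1/4
b_3 = 1·1/4 + 1/2·1 = 3/4
b_4 = 1·3/4 + 1/2·1/4 = 7/8
b_5 = 1·7/8 + 1/2·3/4 = 5/4
b_6 = 1·5/4 + 1/2·7/8 = 27/16
b_7 = 1·27/16 + 1/2·5/4 = 37/16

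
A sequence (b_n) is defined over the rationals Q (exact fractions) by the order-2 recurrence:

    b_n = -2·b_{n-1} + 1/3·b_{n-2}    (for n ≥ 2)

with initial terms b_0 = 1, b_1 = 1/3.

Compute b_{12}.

-564719/729

b_2 = -2·1/3 + 1/3·1 = -1/3
b_3 = -2·-1/3 + 1/3·1/3 = 7/9
b_4 = -2·7/9 + 1/3·-1/3 = -5/3
b_5 = -2·-5/3 + 1/3·7/9 = 97/27
b_6 = -2·97/27 + 1/3·-5/3 = -209/27
b_7 = -2·-209/27 + 1/3·97/27 = 1351/81
b_8 = -2·1351/81 + 1/3·-209/27 = -2911/81
b_9 = -2·-2911/81 + 1/3·1351/81 = 18817/243
b_10 = -2·18817/243 + 1/3·-2911/81 = -4505/27
b_11 = -2·-4505/27 + 1/3·18817/243 = 262087/729
b_12 = -2·262087/729 + 1/3·-4505/27 = -564719/729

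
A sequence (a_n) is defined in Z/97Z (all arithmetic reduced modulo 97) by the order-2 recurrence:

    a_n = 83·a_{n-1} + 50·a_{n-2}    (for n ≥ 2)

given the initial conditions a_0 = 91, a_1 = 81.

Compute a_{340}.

a_2 = 83·81 + 50·91 = 21
a_3 = 83·21 + 50·81 = 70
a_4 = 83·70 + 50·21 = 70
a_5 = 83·70 + 50·70 = 95
a_6 = 83·95 + 50·70 = 36
a_7 = 83·36 + 50·95 = 75
a_8 = 83·75 + 50·36 = 71
a_9 = 83·71 + 50·75 = 40
a_10 = 83·40 + 50·71 = 80
a_11 = 83·80 + 50·40 = 7
a_12 = 83·7 + 50·80 = 22
a_13 = 83·22 + 50·7 = 42
a_14 = 83·42 + 50·22 = 27
a_15 = 83·27 + 50·42 = 73
a_16 = 83·73 + 50·27 = 37
a_17 = 83·37 + 50·73 = 28
a_18 = 83·28 + 50·37 = 3
a_19 = 83·3 + 50·28 = 0
a_20 = 83·0 + 50·3 = 53
a_21 = 83·53 + 50·0 = 34
a_22 = 83·34 + 50·53 = 40
a_23 = 83·40 + 50·34 = 73
a_24 = 83·73 + 50·40 = 8
a_25 = 83·8 + 50·73 = 46
a_26 = 83·46 + 50·8 = 47
a_27 = 83·47 + 50·46 = 90
a_28 = 83·90 + 50·47 = 23
a_29 = 83·23 + 50·90 = 7
a_30 = 83·7 + 50·23 = 82
a_31 = 83·82 + 50·7 = 75
a_32 = 83·75 + 50·82 = 43
a_33 = 83·43 + 50·75 = 44
a_34 = 83·44 + 50·43 = 79
a_35 = 83·79 + 50·44 = 27
a_36 = 83·27 + 50·79 = 80
a_37 = 83·80 + 50·27 = 36
a_38 = 83·36 + 50·80 = 4
a_39 = 83·4 + 50·36 = 95
a_40 = 83·95 + 50·4 = 34
a_41 = 83·34 + 50·95 = 6
a_42 = 83·6 + 50·34 = 64
a_43 = 83·64 + 50·6 = 83
a_44 = 83·83 + 50·64 = 1
a_45 = 83·1 + 50·83 = 62
a_46 = 83·62 + 50·1 = 55
a_47 = 83·55 + 50·62 = 2
a_48 = 83·2 + 50·55 = 6
a_49 = 83·6 + 50·2 = 16
a_50 = 83·16 + 50·6 = 76
a_51 = 83·76 + 50·16 = 27
a_52 = 83·27 + 50·76 = 27
a_53 = 83·27 + 50·27 = 2
a_54 = 83·2 + 50·27 = 61
a_55 = 83·61 + 50·2 = 22
a_56 = 83·22 + 50·61 = 26
a_57 = 83·26 + 50·22 = 57
a_58 = 83·57 + 50·26 = 17
a_59 = 83·17 + 50·57 = 90
a_60 = 83·90 + 50·17 = 75
a_61 = 83·75 + 50·90 = 55
a_62 = 83·55 + 50·75 = 70
a_63 = 83·70 + 50·55 = 24
a_64 = 83·24 + 50·70 = 60
a_65 = 83·60 + 50·24 = 69
a_66 = 83·69 + 50·60 = 94
a_67 = 83·94 + 50·69 = 0
a_68 = 83·0 + 50·94 = 44
a_69 = 83·44 + 50·0 = 63
a_70 = 83·63 + 50·44 = 57
a_71 = 83·57 + 50·63 = 24
a_72 = 83·24 + 50·57 = 89
a_73 = 83·89 + 50·24 = 51
a_74 = 83·51 + 50·89 = 50
a_75 = 83·50 + 50·51 = 7
a_76 = 83·7 + 50·50 = 74
a_77 = 83·74 + 50·7 = 90
a_78 = 83·90 + 50·74 = 15
a_79 = 83·15 + 50·90 = 22
a_80 = 83·22 + 50·15 = 54
a_81 = 83·54 + 50·22 = 53
a_82 = 83·53 + 50·54 = 18
a_83 = 83·18 + 50·53 = 70
a_84 = 83·70 + 50·18 = 17
a_85 = 83·17 + 50·70 = 61
a_86 = 83·61 + 50·17 = 93
a_87 = 83·93 + 50·61 = 2
a_88 = 83·2 + 50·93 = 63
a_89 = 83·63 + 50·2 = 91
a_90 = 83·91 + 50·63 = 33
a_91 = 83·33 + 50·91 = 14
a_92 = 83·14 + 50·33 = 96
a_93 = 83·96 + 50·14 = 35
a_94 = 83·35 + 50·96 = 42
a_95 = 83·42 + 50·35 = 95
a_96 = 83·95 + 50·42 = 91
a_97 = 83·91 + 50·95 = 81
(a_96, a_97) = (91, 81) = (a_0, a_1), so the sequence has period 96.
340 ≡ 52 (mod 96), hence a_340 = a_52 = 27.

27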